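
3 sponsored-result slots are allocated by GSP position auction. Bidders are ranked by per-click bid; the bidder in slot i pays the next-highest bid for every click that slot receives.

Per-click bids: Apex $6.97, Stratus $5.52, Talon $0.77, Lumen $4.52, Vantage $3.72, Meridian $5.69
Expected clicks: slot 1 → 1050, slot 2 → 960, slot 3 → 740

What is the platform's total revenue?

Total revenue: $14618.50

Ranked by bid: $6.97 (Apex) > $5.69 (Meridian) > $5.52 (Stratus) > $4.52 (Lumen) > …
Slot 1: Apex pays $5.69 × 1050 = $5974.50
Slot 2: Meridian pays $5.52 × 960 = $5299.20
Slot 3: Stratus pays $4.52 × 740 = $3344.80
Total = $14618.50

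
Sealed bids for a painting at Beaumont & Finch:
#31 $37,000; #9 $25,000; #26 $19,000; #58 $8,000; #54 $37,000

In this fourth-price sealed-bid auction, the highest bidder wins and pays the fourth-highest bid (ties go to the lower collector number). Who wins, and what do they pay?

#31 pays $19,000

Sorting bids: 37,000 (#31) > 37,000 (#54) > 25,000 (#9) > 19,000 (#26) > 8,000 (#58)
Tie at $37,000 → #31 wins by tie-break.
#31 is highest; pays the fourth-highest bid, $19,000.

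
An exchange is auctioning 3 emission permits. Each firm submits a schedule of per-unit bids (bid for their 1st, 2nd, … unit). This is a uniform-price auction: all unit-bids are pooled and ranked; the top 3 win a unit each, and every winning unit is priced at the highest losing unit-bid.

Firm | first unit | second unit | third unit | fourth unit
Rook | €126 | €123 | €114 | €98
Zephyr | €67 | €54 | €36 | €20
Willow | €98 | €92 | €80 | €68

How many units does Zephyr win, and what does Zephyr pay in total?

Zephyr: 0 units, pays €0

All unit-bids, highest first — top 3: 126 (Rook-1), 123 (Rook-2), 114 (Rook-3)
Highest rejected unit-bid = €98.
Zephyr wins 0 unit(s) at €98 each.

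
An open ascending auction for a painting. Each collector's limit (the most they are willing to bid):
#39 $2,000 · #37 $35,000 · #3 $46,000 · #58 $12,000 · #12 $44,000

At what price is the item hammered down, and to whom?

#3 wins at $44,000

Limits ranked: 46,000 (#3) > 44,000 (#12) > 35,000 (#37) > 12,000 (#58) > 2,000 (#39)
#12 is the last rival to drop out, at $44,000; #3 remains and wins at that price.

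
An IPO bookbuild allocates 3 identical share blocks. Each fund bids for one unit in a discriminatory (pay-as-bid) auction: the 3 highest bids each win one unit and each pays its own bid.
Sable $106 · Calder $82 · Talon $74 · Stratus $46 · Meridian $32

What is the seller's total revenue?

Total revenue: $262

Sorting: 106 (Sable), 82 (Calder), 74 (Talon), 46 (Stratus), 32 (Meridian)
Winners (3 units): Sable, Calder, Talon.
Total revenue = 106 + 82 + 74 = $262.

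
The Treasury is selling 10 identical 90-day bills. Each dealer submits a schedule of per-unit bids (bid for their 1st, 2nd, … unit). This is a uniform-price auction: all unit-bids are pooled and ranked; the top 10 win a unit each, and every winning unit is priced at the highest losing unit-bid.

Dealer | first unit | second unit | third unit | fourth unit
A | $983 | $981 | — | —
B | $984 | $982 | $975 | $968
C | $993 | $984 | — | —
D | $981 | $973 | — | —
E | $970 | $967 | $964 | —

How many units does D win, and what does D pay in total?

All unit-bids, highest first — top 10: 993 (C-1), 984 (B-1), 984 (C-2), 983 (A-1), 982 (B-2), 981 (A-2), 981 (D-1), 975 (B-3), 973 (D-2), 970 (E-1)
First bid not allocated: $968.
D wins 2 unit(s) at $968 each.

D: 2 units, pays $1,936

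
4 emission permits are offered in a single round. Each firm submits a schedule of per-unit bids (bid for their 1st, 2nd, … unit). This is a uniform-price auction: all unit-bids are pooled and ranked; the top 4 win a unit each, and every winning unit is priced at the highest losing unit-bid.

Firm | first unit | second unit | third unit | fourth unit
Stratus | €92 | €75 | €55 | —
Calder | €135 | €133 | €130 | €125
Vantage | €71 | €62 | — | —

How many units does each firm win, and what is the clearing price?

Merging the schedules and taking the best 4: 135 (Calder-1), 133 (Calder-2), 130 (Calder-3), 125 (Calder-4)
Highest rejected unit-bid = €92.
Allocation: Calder 4.

Calder 4; clearing price €92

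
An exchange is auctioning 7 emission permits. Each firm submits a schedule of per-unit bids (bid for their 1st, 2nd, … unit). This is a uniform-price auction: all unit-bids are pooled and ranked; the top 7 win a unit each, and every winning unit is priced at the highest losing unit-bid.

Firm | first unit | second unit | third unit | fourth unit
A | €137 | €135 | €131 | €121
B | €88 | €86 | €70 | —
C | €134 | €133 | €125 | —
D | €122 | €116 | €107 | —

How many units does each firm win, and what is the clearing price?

A 3, C 3, D 1; clearing price €121

Merging the schedules and taking the best 7: 137 (A-1), 135 (A-2), 134 (C-1), 133 (C-2), 131 (A-3), 125 (C-3), 122 (D-1)
The (k+1)-th unit-bid is €121.
Allocation: A 3, C 3, D 1.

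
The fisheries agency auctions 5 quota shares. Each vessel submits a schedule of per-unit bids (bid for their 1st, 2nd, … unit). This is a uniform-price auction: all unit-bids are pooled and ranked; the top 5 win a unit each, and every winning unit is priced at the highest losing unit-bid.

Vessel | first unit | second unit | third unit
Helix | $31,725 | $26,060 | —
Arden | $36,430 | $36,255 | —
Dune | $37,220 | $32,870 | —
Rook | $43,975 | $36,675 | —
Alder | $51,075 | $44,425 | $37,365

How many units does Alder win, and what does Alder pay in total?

All unit-bids, highest first — top 5: 51,075 (Alder-1), 44,425 (Alder-2), 43,975 (Rook-1), 37,365 (Alder-3), 37,220 (Dune-1)
First bid not allocated: $36,675.
Alder wins 3 unit(s) at $36,675 each.

Alder: 3 units, pays $110,025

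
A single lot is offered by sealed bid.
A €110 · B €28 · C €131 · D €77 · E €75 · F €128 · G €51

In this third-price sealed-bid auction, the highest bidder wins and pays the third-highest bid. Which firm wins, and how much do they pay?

Bids in order: 131 (C) > 128 (F) > 110 (A) > 77 (D) > 75 (E) > 51 (G) > …
C wins; payment is bid #3 in the ranking = €110.

C pays €110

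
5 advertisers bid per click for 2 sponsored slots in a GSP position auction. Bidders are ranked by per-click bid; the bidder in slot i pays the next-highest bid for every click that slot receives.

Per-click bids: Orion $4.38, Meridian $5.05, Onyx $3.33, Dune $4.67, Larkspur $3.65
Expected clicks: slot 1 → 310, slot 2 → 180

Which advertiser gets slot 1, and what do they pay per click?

Meridian; $4.67 per click

Ranked by bid: $5.05 (Meridian) > $4.67 (Dune) > $4.38 (Orion) > …
Slot 1 goes to the first-ranked bidder, Meridian, who pays the next bid down: $4.67/click.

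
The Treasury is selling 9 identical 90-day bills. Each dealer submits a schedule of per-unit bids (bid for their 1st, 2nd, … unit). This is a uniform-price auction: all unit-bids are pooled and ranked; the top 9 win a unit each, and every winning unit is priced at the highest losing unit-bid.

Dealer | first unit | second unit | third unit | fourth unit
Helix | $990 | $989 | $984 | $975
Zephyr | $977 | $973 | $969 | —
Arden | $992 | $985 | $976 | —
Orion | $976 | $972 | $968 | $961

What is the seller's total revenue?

Total revenue: $8,757

Merging the schedules and taking the best 9: 992 (Arden-1), 990 (Helix-1), 989 (Helix-2), 985 (Arden-2), 984 (Helix-3), 977 (Zephyr-1), 976 (Arden-3), 976 (Orion-1), 975 (Helix-4)
The (k+1)-th unit-bid is $973.
Allocation: Arden 3, Helix 4, Orion 1, Zephyr 1. Every unit priced at $973.
Revenue = 9 × 973 = $8,757.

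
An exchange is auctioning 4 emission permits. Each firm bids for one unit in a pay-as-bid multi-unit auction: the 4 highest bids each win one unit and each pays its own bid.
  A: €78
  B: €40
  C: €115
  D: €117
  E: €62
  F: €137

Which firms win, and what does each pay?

F €137, D €117, C €115, A €78

Bids ranked high→low: 137 (F), 117 (D), 115 (C), 78 (A), 62 (E), 40 (B)
Winners (4 units): F, D, C, A.
Each winner pays its own bid: F €137, D €117, C €115, A €78.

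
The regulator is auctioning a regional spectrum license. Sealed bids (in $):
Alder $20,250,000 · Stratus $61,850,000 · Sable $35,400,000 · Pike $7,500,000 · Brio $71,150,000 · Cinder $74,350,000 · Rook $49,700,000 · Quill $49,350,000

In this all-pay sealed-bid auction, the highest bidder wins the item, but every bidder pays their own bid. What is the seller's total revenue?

Sorting bids: 74,350,000 (Cinder) > 71,150,000 (Brio) > 61,850,000 (Stratus) > 49,700,000 (Rook) > 49,350,000 (Quill) > 35,400,000 (Sable) > …
Cinder wins with the top bid; all bids are sunk regardless.
Every bidder forfeits their bid regardless of winning.
Revenue = 20,250,000 + 61,850,000 + 35,400,000 + 7,500,000 + 71,150,000 + 74,350,000 + 49,700,000 + 49,350,000 = $369,550,000.

Total revenue: $369,550,000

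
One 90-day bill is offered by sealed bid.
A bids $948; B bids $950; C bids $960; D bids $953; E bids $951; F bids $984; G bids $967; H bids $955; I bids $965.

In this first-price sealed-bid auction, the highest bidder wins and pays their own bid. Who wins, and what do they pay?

F pays $984

First-price sealed-bid auction: the highest bidder wins and pays their own bid.
Bids in order: 984 (F) > 967 (G) > 965 (I) > 960 (C) > 955 (H) > 953 (D) > …
First-price: F pays what they bid, $984.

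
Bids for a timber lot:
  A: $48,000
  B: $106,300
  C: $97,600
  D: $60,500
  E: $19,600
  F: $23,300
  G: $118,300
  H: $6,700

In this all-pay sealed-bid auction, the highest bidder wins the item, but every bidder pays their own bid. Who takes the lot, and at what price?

G pays $118,300

Bids in order: 118,300 (G) > 106,300 (B) > 97,600 (C) > 60,500 (D) > 48,000 (A) > 23,300 (F) > …
G is highest and takes the item; every bidder forfeits their bid.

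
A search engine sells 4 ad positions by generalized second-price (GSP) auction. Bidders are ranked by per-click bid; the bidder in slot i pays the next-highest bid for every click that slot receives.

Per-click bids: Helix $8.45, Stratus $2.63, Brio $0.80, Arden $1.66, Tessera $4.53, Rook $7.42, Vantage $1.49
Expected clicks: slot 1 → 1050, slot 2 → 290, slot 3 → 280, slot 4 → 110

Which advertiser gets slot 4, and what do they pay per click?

Stratus; $1.66 per click

Ranked by bid: $8.45 (Helix) > $7.42 (Rook) > $4.53 (Tessera) > $2.63 (Stratus) > $1.66 (Arden) > …
Slot 4 goes to the fourth-ranked bidder, Stratus, who pays the next bid down: $1.66/click.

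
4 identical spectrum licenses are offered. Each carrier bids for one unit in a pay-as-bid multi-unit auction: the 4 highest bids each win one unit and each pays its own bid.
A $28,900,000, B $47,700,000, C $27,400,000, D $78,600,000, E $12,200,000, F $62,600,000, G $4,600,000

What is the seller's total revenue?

Total revenue: $217,800,000

Sorting: 78,600,000 (D), 62,600,000 (F), 47,700,000 (B), 28,900,000 (A), 27,400,000 (C), 12,200,000 (E), …
Top 4: D, F, B, A.
Total revenue = 78,600,000 + 62,600,000 + 47,700,000 + 28,900,000 = $217,800,000.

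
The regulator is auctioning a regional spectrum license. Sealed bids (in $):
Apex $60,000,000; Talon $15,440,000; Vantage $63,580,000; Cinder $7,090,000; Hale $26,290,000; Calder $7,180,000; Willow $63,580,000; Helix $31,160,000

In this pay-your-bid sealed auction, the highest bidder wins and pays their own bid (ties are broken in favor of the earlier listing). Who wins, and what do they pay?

Vantage pays $63,580,000

Pay-your-bid sealed auction: the highest bidder wins and pays their own bid.
Bids ranked: 63,580,000 (Vantage) > 63,580,000 (Willow) > 60,000,000 (Apex) > 31,160,000 (Helix) > 26,290,000 (Hale) > 15,440,000 (Talon) > …
Vantage and Willow tie at $63,580,000; tie-break gives it to Vantage.
First-price: Vantage pays what they bid, $63,580,000.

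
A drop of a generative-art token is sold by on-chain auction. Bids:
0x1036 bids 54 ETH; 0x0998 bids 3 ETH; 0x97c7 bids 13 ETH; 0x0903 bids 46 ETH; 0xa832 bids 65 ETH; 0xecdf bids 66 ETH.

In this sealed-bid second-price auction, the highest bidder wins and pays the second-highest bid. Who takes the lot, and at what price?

0xecdf pays 65 ETH

Rule: the highest bidder wins and pays the second-highest bid.
Sorting bids: 66 (0xecdf) > 65 (0xa832) > 54 (0x1036) > 46 (0x0903) > 13 (0x97c7) > 3 (0x0998)
0xecdf is highest; pays the second-highest bid, 65 ETH.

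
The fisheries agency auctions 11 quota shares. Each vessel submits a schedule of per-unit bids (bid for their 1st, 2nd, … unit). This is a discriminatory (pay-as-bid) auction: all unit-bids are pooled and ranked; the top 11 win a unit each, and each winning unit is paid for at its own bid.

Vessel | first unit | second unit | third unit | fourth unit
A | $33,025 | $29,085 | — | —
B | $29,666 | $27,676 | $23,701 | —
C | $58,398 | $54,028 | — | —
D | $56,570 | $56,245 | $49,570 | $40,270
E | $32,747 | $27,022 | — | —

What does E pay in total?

E pays $32,747

Pooled unit-bids ranked (top 11): 58,398 (C-1), 56,570 (D-1), 56,245 (D-2), 54,028 (C-2), 49,570 (D-3), 40,270 (D-4), 33,025 (A-1), 32,747 (E-1), 29,666 (B-1), 29,085 (A-2), 27,676 (B-2)
Next rejected bid: $27,022 (not a price — pay-as-bid).
E's winning unit-bids: 32,747 = $32,747.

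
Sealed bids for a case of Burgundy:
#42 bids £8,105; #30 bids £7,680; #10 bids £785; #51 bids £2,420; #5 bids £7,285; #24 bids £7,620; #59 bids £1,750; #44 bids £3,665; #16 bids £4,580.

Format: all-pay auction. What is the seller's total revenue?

Total revenue: £43,890

Bids ranked: 8,105 (#42) > 7,680 (#30) > 7,620 (#24) > 7,285 (#5) > 4,580 (#16) > 3,665 (#44) > …
#42 wins with the top bid; all bids are sunk regardless.
Every bidder forfeits their bid regardless of winning.
Revenue = 8,105 + 7,680 + 785 + 2,420 + 7,285 + 7,620 + 1,750 + 3,665 + 4,580 = £43,890.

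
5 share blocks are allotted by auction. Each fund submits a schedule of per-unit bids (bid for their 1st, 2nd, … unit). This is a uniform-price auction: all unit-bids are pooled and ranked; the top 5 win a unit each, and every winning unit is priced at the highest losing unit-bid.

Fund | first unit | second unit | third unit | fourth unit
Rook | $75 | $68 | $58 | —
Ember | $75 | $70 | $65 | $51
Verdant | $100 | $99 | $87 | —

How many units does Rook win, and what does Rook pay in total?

Rook: 1 unit, pays $70

All unit-bids, highest first — top 5: 100 (Verdant-1), 99 (Verdant-2), 87 (Verdant-3), 75 (Rook-1), 75 (Ember-1)
The (k+1)-th unit-bid is $70.
Rook wins 1 unit(s) at $70 each.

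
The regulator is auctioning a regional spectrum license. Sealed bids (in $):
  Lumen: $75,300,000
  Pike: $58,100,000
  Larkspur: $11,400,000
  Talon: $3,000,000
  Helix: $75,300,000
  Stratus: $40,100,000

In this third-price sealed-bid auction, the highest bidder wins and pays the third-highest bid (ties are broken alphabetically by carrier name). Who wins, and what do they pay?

Helix pays $58,100,000

Bids ranked: 75,300,000 (Helix) > 75,300,000 (Lumen) > 58,100,000 (Pike) > 40,100,000 (Stratus) > 11,400,000 (Larkspur) > 3,000,000 (Talon)
Tie at $75,300,000 → Helix wins by tie-break.
Helix wins; payment is bid #3 in the ranking = $58,100,000.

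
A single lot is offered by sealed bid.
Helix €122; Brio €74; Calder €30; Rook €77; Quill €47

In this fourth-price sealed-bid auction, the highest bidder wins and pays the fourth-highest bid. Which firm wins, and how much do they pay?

Sorting bids: 122 (Helix) > 77 (Rook) > 74 (Brio) > 47 (Quill) > 30 (Calder)
Helix wins; payment is bid #4 in the ranking = €47.

Helix pays €47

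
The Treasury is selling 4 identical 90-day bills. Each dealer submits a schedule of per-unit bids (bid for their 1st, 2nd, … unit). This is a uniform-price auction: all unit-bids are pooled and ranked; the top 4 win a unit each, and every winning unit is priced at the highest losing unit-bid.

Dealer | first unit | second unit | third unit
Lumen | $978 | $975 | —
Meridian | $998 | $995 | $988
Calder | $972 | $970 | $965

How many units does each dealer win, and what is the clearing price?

Lumen 1, Meridian 3; clearing price $975

Merging the schedules and taking the best 4: 998 (Meridian-1), 995 (Meridian-2), 988 (Meridian-3), 978 (Lumen-1)
The (k+1)-th unit-bid is $975.
Allocation: Lumen 1, Meridian 3.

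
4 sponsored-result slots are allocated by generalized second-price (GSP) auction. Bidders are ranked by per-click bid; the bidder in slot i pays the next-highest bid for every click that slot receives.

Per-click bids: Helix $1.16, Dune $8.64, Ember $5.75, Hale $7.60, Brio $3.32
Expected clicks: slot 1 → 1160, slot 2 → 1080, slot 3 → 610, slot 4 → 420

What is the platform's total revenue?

Sorting advertisers: $8.64 (Dune) > $7.60 (Hale) > $5.75 (Ember) > $3.32 (Brio) > $1.16 (Helix)
Slot 1: Dune pays $7.60 × 1160 = $8816.00
Slot 2: Hale pays $5.75 × 1080 = $6210.00
Slot 3: Ember pays $3.32 × 610 = $2025.20
Slot 4: Brio pays $1.16 × 420 = $487.20
Total = $17538.40

Total revenue: $17538.40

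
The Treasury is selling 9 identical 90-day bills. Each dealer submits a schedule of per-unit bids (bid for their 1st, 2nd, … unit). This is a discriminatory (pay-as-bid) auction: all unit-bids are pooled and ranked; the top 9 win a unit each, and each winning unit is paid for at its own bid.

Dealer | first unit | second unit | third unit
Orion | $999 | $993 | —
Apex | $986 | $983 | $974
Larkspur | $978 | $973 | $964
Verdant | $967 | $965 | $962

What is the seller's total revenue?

Merging the schedules and taking the best 9: 999 (Orion-1), 993 (Orion-2), 986 (Apex-1), 983 (Apex-2), 978 (Larkspur-1), 974 (Apex-3), 973 (Larkspur-2), 967 (Verdant-1), 965 (Verdant-2)
Next rejected bid: $964 (not a price — pay-as-bid).
Each winning unit pays its own bid.
Revenue = 999 + 993 + 986 + 983 + 978 + 974 + 973 + 967 + 965 = $8,818.

Total revenue: $8,818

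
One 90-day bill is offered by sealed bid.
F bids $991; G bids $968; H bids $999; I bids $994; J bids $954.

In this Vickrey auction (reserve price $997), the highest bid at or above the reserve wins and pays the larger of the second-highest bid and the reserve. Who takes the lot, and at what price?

Rule: the highest bid at or above the reserve wins and pays the larger of the second-highest bid and the reserve.
Bids in order: 999 (H) > 994 (I) > 991 (F) > 968 (G) > 954 (J)
H has the top bid at or above the reserve ($999).
Second-highest bid $994 is below the reserve $997, so the reserve binds → payment $997.

H pays $997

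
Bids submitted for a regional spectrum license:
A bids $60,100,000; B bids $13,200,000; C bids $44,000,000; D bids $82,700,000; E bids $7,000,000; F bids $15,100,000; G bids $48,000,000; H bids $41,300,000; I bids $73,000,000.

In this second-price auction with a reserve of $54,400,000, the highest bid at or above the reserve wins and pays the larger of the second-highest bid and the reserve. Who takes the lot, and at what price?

Second-price auction with a reserve of $54,400,000: the highest bid at or above the reserve wins and pays the larger of the second-highest bid and the reserve.
Bids in order: 82,700,000 (D) > 73,000,000 (I) > 60,100,000 (A) > 48,000,000 (G) > 44,000,000 (C) > 41,300,000 (H) > …
D has the top bid at or above the reserve ($82,700,000).
Second-highest bid $73,000,000 exceeds the reserve $54,400,000 → payment $73,000,000.

D pays $73,000,000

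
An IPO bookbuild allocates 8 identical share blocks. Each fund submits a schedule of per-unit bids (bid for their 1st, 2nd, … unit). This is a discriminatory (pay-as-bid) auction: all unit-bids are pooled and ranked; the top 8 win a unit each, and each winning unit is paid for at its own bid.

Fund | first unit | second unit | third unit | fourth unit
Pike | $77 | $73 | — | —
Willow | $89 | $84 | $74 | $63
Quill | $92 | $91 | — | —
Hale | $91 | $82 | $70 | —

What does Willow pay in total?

Willow pays $247

Pooled unit-bids ranked (top 8): 92 (Quill-1), 91 (Quill-2), 91 (Hale-1), 89 (Willow-1), 84 (Willow-2), 82 (Hale-2), 77 (Pike-1), 74 (Willow-3)
Next rejected bid: $73 (not a price — pay-as-bid).
Willow's winning unit-bids: 89 + 84 + 74 = $247.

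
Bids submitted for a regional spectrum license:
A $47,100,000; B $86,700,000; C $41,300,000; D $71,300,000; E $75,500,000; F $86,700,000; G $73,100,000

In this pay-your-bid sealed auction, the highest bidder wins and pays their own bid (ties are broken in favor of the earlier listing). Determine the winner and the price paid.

B pays $86,700,000

Sorting bids: 86,700,000 (B) > 86,700,000 (F) > 75,500,000 (E) > 73,100,000 (G) > 71,300,000 (D) > 47,100,000 (A) > …
Tie at $86,700,000 → B wins by tie-break.
First-price: B pays what they bid, $86,700,000.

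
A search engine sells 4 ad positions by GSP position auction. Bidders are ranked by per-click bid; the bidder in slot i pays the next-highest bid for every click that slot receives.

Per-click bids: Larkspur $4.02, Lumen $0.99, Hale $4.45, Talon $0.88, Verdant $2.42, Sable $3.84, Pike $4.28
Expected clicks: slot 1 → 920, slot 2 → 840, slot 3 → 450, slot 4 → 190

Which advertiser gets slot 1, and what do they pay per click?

Per-click bids in order: $4.45 (Hale) > $4.28 (Pike) > $4.02 (Larkspur) > $3.84 (Sable) > $2.42 (Verdant) > …
Slot 1 goes to the first-ranked bidder, Hale, who pays the next bid down: $4.28/click.

Hale; $4.28 per click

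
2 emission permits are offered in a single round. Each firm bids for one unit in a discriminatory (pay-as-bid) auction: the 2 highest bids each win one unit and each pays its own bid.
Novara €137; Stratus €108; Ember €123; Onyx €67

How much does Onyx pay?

Onyx pays €0

Ordering the bids: 137 (Novara), 123 (Ember), 108 (Stratus), 67 (Onyx)
The 2 highest are Novara, Ember.
Onyx does not win → €0.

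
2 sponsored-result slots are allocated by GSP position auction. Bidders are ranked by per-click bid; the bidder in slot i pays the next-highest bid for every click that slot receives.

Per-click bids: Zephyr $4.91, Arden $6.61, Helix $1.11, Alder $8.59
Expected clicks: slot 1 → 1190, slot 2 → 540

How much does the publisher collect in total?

Ranked by bid: $8.59 (Alder) > $6.61 (Arden) > $4.91 (Zephyr) > …
Slot 1: Alder pays $6.61 × 1190 = $7865.90
Slot 2: Arden pays $4.91 × 540 = $2651.40
Total = $10517.30

Total revenue: $10517.30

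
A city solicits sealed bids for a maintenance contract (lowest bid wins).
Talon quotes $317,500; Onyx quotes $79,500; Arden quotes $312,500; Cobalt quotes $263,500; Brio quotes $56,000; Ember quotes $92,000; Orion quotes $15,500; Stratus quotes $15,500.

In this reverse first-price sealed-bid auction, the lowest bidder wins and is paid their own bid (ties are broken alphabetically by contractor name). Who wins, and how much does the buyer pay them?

Orion is paid $15,500

Sorting bids: 15,500 (Orion) < 15,500 (Stratus) < 56,000 (Brio) < 79,500 (Onyx) < 92,000 (Ember) < 263,500 (Cobalt) < …
Tie at $15,500 → Orion wins by tie-break.
Orion has the lowest bid and is paid exactly that: $15,500.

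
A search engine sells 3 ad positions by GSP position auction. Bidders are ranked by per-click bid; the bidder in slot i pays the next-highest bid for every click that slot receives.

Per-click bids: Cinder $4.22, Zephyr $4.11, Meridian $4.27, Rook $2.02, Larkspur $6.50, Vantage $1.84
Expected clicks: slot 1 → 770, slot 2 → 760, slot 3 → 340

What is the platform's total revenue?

Sorting advertisers: $6.50 (Larkspur) > $4.27 (Meridian) > $4.22 (Cinder) > $4.11 (Zephyr) > …
Slot 1: Larkspur pays $4.27 × 770 = $3287.90
Slot 2: Meridian pays $4.22 × 760 = $3207.20
Slot 3: Cinder pays $4.11 × 340 = $1397.40
Total = $7892.50

Total revenue: $7892.50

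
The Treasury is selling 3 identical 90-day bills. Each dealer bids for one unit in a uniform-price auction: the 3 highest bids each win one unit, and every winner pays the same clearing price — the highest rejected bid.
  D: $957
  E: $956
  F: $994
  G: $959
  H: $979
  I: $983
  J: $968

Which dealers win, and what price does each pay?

Sorting: 994 (F), 983 (I), 979 (H), 968 (J), 959 (G), …
Top 3: F, I, H.
Clearing price = highest rejected bid = $968.

F, I, H; each pays $968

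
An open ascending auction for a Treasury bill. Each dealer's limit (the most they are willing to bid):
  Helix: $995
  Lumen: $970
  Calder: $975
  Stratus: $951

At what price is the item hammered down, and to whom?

Limits ranked: 995 (Helix) > 975 (Calder) > 970 (Lumen) > 951 (Stratus)
Once the price passes $975, only Helix is left; the hammer falls at Calder's limit of $975.

Helix wins at $975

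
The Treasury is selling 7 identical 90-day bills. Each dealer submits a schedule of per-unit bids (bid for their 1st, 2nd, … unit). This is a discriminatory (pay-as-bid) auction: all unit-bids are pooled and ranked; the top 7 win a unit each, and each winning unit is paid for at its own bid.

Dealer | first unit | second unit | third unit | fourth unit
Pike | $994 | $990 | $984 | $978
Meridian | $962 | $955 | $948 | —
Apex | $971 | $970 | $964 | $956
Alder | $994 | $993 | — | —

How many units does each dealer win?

Alder 2, Apex 1, Pike 4

Pooled unit-bids ranked (top 7): 994 (Pike-1), 994 (Alder-1), 993 (Alder-2), 990 (Pike-2), 984 (Pike-3), 978 (Pike-4), 971 (Apex-1)
Next rejected bid: $970 (not a price — pay-as-bid).
Allocation: Alder 2, Apex 1, Pike 4.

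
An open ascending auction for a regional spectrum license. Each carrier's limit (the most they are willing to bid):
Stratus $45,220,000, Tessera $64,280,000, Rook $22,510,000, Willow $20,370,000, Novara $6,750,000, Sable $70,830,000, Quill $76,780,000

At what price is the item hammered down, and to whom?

Quill wins at $70,830,000

Ascending (English) auction: the price rises until one bidder remains; the winner pays the price at which the last rival dropped out.
Sorting limits: 76,780,000 (Quill) > 70,830,000 (Sable) > 64,280,000 (Tessera) > 45,220,000 (Stratus) > 22,510,000 (Rook) > 20,370,000 (Willow) > …
Sable is the last rival to drop out, at $70,830,000; Quill remains and wins at that price.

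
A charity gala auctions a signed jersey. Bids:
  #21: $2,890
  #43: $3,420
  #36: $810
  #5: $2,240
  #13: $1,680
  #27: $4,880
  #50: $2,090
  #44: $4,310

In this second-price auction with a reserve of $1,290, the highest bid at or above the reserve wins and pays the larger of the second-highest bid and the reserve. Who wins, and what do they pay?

Sorting bids: 4,880 (#27) > 4,310 (#44) > 3,420 (#43) > 2,890 (#21) > 2,240 (#5) > 2,090 (#50) > …
Highest eligible bid: #27 at $4,880.
max(second-highest $4,310, reserve $1,290) = $4,310; the reserve does not bind.

#27 pays $4,310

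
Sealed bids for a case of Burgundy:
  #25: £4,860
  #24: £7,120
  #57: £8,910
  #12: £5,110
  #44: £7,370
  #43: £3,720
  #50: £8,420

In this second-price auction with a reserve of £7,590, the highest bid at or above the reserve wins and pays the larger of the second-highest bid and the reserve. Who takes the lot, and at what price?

Sorting bids: 8,910 (#57) > 8,420 (#50) > 7,370 (#44) > 7,120 (#24) > 5,110 (#12) > 4,860 (#25) > …
Highest eligible bid: #57 at £8,910.
Second-highest bid £8,420 exceeds the reserve £7,590 → payment £8,420.

#57 pays £8,420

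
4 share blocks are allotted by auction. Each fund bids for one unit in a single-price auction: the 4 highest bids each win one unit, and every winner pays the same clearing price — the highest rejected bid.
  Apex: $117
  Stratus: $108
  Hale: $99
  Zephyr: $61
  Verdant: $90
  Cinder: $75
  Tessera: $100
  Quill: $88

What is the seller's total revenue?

Ordering the bids: 117 (Apex), 108 (Stratus), 100 (Tessera), 99 (Hale), 90 (Verdant), 88 (Quill), …
Winners (4 units): Apex, Stratus, Tessera, Hale.
First losing bid is Verdant's $90, which sets the uniform price.
Total revenue = 4 × $90 = $360.

Total revenue: $360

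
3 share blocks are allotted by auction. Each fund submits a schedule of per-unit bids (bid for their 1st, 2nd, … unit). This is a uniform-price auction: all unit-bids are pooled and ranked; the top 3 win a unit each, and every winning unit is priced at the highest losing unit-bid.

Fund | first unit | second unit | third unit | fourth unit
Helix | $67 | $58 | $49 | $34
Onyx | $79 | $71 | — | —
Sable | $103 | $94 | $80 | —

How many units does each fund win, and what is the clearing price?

Pooled unit-bids ranked (top 3): 103 (Sable-1), 94 (Sable-2), 80 (Sable-3)
Highest rejected unit-bid = $79.
Allocation: Sable 3.

Sable 3; clearing price $79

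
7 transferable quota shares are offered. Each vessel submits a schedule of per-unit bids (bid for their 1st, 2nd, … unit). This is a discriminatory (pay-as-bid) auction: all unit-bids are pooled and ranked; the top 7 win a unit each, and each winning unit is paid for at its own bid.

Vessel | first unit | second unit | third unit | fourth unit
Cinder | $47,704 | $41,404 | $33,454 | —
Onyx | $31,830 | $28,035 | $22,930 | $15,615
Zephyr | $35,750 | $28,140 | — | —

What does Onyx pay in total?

Pooled unit-bids ranked (top 7): 47,704 (Cinder-1), 41,404 (Cinder-2), 35,750 (Zephyr-1), 33,454 (Cinder-3), 31,830 (Onyx-1), 28,140 (Zephyr-2), 28,035 (Onyx-2)
Next rejected bid: $22,930 (not a price — pay-as-bid).
Onyx's winning unit-bids: 31,830 + 28,035 = $59,865.

Onyx pays $59,865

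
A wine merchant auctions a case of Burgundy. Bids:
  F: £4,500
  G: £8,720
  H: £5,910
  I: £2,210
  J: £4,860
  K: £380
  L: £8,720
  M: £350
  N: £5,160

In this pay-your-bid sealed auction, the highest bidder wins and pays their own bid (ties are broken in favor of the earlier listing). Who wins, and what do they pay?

G pays £8,720

Sorting bids: 8,720 (G) > 8,720 (L) > 5,910 (H) > 5,160 (N) > 4,860 (J) > 4,500 (F) > …
G and L tie at £8,720; tie-break gives it to G.
G has the highest bid and pays exactly that: £8,720.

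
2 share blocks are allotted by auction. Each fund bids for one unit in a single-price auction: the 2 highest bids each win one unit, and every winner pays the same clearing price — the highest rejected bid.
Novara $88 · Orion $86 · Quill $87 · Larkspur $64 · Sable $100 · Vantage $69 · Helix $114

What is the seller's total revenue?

Bids ranked high→low: 114 (Helix), 100 (Sable), 88 (Novara), 87 (Quill), …
Winners (2 units): Helix, Sable.
First losing bid is Novara's $88, which sets the uniform price.
Total revenue = 2 × $88 = $176.

Total revenue: $176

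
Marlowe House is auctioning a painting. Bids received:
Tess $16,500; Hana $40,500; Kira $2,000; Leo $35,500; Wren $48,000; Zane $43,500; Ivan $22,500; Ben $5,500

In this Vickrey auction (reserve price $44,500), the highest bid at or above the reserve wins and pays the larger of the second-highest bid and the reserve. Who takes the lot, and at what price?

Rule: the highest bid at or above the reserve wins and pays the larger of the second-highest bid and the reserve.
Sorting bids: 48,000 (Wren) > 43,500 (Zane) > 40,500 (Hana) > 35,500 (Leo) > 22,500 (Ivan) > 16,500 (Tess) > …
Wren has the top bid at or above the reserve ($48,000).
Second-highest bid $43,500 is below the reserve $44,500, so the reserve binds → payment $44,500.

Wren pays $44,500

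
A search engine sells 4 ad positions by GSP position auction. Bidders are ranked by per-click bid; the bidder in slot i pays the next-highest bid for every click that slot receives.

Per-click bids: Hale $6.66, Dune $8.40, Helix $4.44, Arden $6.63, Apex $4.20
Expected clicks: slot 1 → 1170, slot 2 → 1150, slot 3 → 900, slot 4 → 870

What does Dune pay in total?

Sorting advertisers: $8.40 (Dune) > $6.66 (Hale) > $6.63 (Arden) > $4.44 (Helix) > $4.20 (Apex)
Dune holds slot 1 → pays next bid $6.66 × 1170 clicks = $7792.20.

Dune pays $7792.20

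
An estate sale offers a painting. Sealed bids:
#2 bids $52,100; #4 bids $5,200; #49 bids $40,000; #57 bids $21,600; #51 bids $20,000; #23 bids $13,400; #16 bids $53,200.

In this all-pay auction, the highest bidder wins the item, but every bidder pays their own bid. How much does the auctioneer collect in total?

Sorting bids: 53,200 (#16) > 52,100 (#2) > 40,000 (#49) > 21,600 (#57) > 20,000 (#51) > 13,400 (#23) > …
Every bidder forfeits their bid regardless of winning.
Revenue = 52,100 + 5,200 + 40,000 + 21,600 + 20,000 + 13,400 + 53,200 = $205,500.

Total revenue: $205,500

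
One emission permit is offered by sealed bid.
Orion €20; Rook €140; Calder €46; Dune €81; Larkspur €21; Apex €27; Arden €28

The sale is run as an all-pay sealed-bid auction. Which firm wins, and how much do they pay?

Rook pays €140

Sorting bids: 140 (Rook) > 81 (Dune) > 46 (Calder) > 28 (Arden) > 27 (Apex) > 21 (Larkspur) > …
Rook wins with the top bid; all bids are sunk regardless.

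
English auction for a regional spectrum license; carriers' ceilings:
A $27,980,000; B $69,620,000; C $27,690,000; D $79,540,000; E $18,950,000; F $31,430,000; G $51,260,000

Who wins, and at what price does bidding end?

Ascending (English) auction: the price rises until one bidder remains; the winner pays the price at which the last rival dropped out.
Sorting limits: 79,540,000 (D) > 69,620,000 (B) > 51,260,000 (G) > 31,430,000 (F) > 27,980,000 (A) > 27,690,000 (C) > …
Bidding ends when B exits at $69,620,000; D takes it.

D wins at $69,620,000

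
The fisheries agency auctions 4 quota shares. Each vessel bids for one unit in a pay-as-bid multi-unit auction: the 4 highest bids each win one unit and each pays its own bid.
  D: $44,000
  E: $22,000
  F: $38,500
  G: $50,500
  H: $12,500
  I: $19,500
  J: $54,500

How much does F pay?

F pays $38,500

Sorting: 54,500 (J), 50,500 (G), 44,000 (D), 38,500 (F), 22,000 (E), 19,500 (I), …
Top 4: J, G, D, F.
F wins → own bid $38,500.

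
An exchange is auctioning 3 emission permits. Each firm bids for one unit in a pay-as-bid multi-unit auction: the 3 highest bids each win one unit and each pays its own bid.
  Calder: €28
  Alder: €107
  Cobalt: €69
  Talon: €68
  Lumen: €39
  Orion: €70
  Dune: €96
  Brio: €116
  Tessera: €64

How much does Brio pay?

Brio pays €116

Ordering the bids: 116 (Brio), 107 (Alder), 96 (Dune), 70 (Orion), 69 (Cobalt), …
The 3 highest are Brio, Alder, Dune.
Brio wins → own bid €116.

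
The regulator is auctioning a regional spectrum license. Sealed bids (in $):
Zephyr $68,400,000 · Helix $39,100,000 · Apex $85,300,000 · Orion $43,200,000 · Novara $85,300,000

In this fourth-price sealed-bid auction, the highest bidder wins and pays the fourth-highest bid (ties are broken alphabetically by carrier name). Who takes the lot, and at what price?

Apex pays $43,200,000

Bids in order: 85,300,000 (Apex) > 85,300,000 (Novara) > 68,400,000 (Zephyr) > 43,200,000 (Orion) > 39,100,000 (Helix)
Apex and Novara tie at $85,300,000; tie-break gives it to Apex.
Apex wins; payment is bid #4 in the ranking = $43,200,000.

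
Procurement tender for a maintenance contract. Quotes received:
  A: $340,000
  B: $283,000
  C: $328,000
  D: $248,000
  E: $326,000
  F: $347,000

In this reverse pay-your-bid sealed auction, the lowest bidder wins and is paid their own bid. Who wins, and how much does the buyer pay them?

D is paid $248,000

Sorting bids: 248,000 (D) < 283,000 (B) < 326,000 (E) < 328,000 (C) < 340,000 (A) < 347,000 (F)
First-price: D is paid what they bid, $248,000.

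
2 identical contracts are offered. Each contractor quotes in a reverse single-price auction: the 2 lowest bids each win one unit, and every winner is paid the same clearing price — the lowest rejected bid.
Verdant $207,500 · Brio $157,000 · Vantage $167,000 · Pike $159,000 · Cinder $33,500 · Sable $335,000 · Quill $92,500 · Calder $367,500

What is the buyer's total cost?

Ordering the bids: 33,500 (Cinder), 92,500 (Quill), 157,000 (Brio), 159,000 (Pike), …
Lowest 2: Cinder, Quill.
Lowest unsuccessful bid: $157,000 → clearing price.
Total cost = 2 × $157,000 = $314,000.

Total cost: $314,000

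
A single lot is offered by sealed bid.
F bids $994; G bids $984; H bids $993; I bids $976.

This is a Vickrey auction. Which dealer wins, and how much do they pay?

Rule: the highest bidder wins and pays the second-highest bid.
Bids ranked: 994 (F) > 993 (H) > 984 (G) > 976 (I)
F wins with the highest bid; price is set by the runner-up at $993.

F pays $993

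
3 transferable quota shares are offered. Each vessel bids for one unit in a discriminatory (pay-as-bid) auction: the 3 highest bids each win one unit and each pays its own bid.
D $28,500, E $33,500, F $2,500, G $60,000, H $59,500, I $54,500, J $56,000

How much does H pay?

Bids ranked high→low: 60,000 (G), 59,500 (H), 56,000 (J), 54,500 (I), 33,500 (E), …
The 3 highest are G, H, J.
H wins → own bid $59,500.

H pays $59,500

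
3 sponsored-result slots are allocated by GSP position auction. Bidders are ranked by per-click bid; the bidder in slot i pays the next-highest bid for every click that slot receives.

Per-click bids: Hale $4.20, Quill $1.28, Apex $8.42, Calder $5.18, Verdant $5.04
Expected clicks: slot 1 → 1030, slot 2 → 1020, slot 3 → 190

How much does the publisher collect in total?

Total revenue: $11274.20

Per-click bids in order: $8.42 (Apex) > $5.18 (Calder) > $5.04 (Verdant) > $4.20 (Hale) > …
Slot 1: Apex pays $5.18 × 1030 = $5335.40
Slot 2: Calder pays $5.04 × 1020 = $5140.80
Slot 3: Verdant pays $4.20 × 190 = $798.00
Total = $11274.20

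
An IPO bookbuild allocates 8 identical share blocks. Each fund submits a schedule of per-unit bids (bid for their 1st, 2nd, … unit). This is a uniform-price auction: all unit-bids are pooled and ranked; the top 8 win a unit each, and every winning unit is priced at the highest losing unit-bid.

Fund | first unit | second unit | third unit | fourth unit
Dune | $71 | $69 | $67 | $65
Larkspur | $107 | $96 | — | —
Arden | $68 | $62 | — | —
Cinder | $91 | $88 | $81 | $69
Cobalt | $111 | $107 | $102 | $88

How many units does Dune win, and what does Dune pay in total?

Pooled unit-bids ranked (top 8): 111 (Cobalt-1), 107 (Larkspur-1), 107 (Cobalt-2), 102 (Cobalt-3), 96 (Larkspur-2), 91 (Cinder-1), 88 (Cinder-2), 88 (Cobalt-4)
The (k+1)-th unit-bid is $81.
Dune wins 0 unit(s) at $81 each.

Dune: 0 units, pays $0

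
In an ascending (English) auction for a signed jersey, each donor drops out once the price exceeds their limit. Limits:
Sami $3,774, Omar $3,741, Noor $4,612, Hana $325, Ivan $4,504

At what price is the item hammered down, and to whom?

Rule: the price rises until one bidder remains; the winner pays the price at which the last rival dropped out.
Limits ranked: 4,612 (Noor) > 4,504 (Ivan) > 3,774 (Sami) > 3,741 (Omar) > 325 (Hana)
Once the price passes $4,504, only Noor is left; the hammer falls at Ivan's limit of $4,504.

Noor wins at $4,504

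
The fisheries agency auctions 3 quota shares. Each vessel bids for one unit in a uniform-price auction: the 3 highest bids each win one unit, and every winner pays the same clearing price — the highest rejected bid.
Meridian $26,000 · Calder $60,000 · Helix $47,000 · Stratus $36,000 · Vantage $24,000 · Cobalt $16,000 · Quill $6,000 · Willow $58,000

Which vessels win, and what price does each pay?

Ordering the bids: 60,000 (Calder), 58,000 (Willow), 47,000 (Helix), 36,000 (Stratus), 26,000 (Meridian), …
Winners (3 units): Calder, Willow, Helix.
First losing bid is Stratus's $36,000, which sets the uniform price.

Calder, Willow, Helix; each pays $36,000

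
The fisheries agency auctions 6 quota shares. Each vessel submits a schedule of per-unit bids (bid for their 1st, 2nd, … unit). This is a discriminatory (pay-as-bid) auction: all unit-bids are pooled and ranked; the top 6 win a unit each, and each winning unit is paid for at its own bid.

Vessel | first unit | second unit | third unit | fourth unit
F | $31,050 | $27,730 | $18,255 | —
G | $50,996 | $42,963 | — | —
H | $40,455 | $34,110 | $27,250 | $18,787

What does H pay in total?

H pays $74,565

Merging the schedules and taking the best 6: 50,996 (G-1), 42,963 (G-2), 40,455 (H-1), 34,110 (H-2), 31,050 (F-1), 27,730 (F-2)
Next rejected bid: $27,250 (not a price — pay-as-bid).
H's winning unit-bids: 40,455 + 34,110 = $74,565.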